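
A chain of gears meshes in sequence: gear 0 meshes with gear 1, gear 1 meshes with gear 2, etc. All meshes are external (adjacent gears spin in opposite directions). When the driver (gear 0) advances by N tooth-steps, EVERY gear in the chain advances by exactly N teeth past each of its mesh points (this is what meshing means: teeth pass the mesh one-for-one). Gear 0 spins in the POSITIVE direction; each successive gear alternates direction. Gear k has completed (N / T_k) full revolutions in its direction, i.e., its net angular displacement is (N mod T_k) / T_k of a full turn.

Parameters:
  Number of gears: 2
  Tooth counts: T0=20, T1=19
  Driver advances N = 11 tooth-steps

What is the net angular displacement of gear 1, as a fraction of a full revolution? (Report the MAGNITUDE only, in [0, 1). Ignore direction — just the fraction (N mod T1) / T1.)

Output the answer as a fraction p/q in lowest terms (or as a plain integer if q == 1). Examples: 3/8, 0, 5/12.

Chain of 2 gears, tooth counts: [20, 19]
  gear 0: T0=20, direction=positive, advance = 11 mod 20 = 11 teeth = 11/20 turn
  gear 1: T1=19, direction=negative, advance = 11 mod 19 = 11 teeth = 11/19 turn
Gear 1: 11 mod 19 = 11
Fraction = 11 / 19 = 11/19 (gcd(11,19)=1) = 11/19

Answer: 11/19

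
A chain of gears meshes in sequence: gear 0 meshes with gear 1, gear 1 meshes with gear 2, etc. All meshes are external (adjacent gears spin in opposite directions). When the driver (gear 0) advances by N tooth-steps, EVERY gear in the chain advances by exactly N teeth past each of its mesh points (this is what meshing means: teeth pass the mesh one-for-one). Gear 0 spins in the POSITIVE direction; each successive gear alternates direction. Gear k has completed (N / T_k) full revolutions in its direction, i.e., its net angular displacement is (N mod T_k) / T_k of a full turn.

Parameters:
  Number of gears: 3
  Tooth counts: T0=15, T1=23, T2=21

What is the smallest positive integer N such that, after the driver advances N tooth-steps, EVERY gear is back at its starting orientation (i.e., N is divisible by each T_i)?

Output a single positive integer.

Answer: 2415

Derivation:
Gear k returns to start when N is a multiple of T_k.
All gears at start simultaneously when N is a common multiple of [15, 23, 21]; the smallest such N is lcm(15, 23, 21).
Start: lcm = T0 = 15
Fold in T1=23: gcd(15, 23) = 1; lcm(15, 23) = 15 * 23 / 1 = 345 / 1 = 345
Fold in T2=21: gcd(345, 21) = 3; lcm(345, 21) = 345 * 21 / 3 = 7245 / 3 = 2415
Full cycle length = 2415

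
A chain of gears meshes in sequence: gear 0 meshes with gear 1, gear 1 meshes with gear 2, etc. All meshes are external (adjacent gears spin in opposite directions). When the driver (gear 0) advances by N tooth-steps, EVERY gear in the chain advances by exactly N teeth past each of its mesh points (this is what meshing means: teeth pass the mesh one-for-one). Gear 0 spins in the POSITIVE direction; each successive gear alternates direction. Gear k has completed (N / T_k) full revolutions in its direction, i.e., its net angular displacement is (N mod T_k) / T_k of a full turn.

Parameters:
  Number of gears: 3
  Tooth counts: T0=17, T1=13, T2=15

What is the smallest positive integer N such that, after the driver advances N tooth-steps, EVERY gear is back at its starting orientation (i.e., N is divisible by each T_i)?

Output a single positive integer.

Answer: 3315

Derivation:
Gear k returns to start when N is a multiple of T_k.
All gears at start simultaneously when N is a common multiple of [17, 13, 15]; the smallest such N is lcm(17, 13, 15).
Start: lcm = T0 = 17
Fold in T1=13: gcd(17, 13) = 1; lcm(17, 13) = 17 * 13 / 1 = 221 / 1 = 221
Fold in T2=15: gcd(221, 15) = 1; lcm(221, 15) = 221 * 15 / 1 = 3315 / 1 = 3315
Full cycle length = 3315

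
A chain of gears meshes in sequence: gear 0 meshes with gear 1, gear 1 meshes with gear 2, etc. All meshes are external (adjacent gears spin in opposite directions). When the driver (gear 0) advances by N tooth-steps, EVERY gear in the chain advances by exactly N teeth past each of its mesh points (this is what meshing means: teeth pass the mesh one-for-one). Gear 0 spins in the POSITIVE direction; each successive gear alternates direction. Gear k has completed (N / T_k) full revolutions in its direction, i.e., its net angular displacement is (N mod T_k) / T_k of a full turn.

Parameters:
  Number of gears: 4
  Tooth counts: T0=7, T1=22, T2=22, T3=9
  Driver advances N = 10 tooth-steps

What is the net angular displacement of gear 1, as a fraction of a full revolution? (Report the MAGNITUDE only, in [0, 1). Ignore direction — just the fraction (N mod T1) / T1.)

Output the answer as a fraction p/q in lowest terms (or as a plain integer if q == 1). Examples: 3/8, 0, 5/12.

Chain of 4 gears, tooth counts: [7, 22, 22, 9]
  gear 0: T0=7, direction=positive, advance = 10 mod 7 = 3 teeth = 3/7 turn
  gear 1: T1=22, direction=negative, advance = 10 mod 22 = 10 teeth = 10/22 turn
  gear 2: T2=22, direction=positive, advance = 10 mod 22 = 10 teeth = 10/22 turn
  gear 3: T3=9, direction=negative, advance = 10 mod 9 = 1 teeth = 1/9 turn
Gear 1: 10 mod 22 = 10
Fraction = 10 / 22 = 5/11 (gcd(10,22)=2) = 5/11

Answer: 5/11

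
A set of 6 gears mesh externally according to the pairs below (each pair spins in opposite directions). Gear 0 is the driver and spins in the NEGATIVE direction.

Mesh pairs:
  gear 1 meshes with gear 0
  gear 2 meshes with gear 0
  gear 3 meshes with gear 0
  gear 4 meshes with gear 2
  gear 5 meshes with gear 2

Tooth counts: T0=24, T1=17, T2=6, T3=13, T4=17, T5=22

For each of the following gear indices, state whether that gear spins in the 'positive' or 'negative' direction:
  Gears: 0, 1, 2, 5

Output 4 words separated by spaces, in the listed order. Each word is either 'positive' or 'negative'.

Gear 0 (driver): negative (depth 0)
  gear 1: meshes with gear 0 -> depth 1 -> positive (opposite of gear 0)
  gear 2: meshes with gear 0 -> depth 1 -> positive (opposite of gear 0)
  gear 3: meshes with gear 0 -> depth 1 -> positive (opposite of gear 0)
  gear 4: meshes with gear 2 -> depth 2 -> negative (opposite of gear 2)
  gear 5: meshes with gear 2 -> depth 2 -> negative (opposite of gear 2)
Queried indices 0, 1, 2, 5 -> negative, positive, positive, negative

Answer: negative positive positive negative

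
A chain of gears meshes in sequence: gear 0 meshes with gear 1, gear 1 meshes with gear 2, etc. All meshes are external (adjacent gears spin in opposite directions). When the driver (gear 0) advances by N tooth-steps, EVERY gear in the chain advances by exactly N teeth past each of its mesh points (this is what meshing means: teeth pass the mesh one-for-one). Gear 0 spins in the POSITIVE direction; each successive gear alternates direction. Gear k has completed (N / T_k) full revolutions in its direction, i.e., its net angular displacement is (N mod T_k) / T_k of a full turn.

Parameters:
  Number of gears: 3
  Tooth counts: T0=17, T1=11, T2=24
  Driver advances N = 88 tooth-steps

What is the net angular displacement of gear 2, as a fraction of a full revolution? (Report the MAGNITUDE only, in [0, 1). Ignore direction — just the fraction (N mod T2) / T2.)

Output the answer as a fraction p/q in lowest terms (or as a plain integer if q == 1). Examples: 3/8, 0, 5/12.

Answer: 2/3

Derivation:
Chain of 3 gears, tooth counts: [17, 11, 24]
  gear 0: T0=17, direction=positive, advance = 88 mod 17 = 3 teeth = 3/17 turn
  gear 1: T1=11, direction=negative, advance = 88 mod 11 = 0 teeth = 0/11 turn
  gear 2: T2=24, direction=positive, advance = 88 mod 24 = 16 teeth = 16/24 turn
Gear 2: 88 mod 24 = 16
Fraction = 16 / 24 = 2/3 (gcd(16,24)=8) = 2/3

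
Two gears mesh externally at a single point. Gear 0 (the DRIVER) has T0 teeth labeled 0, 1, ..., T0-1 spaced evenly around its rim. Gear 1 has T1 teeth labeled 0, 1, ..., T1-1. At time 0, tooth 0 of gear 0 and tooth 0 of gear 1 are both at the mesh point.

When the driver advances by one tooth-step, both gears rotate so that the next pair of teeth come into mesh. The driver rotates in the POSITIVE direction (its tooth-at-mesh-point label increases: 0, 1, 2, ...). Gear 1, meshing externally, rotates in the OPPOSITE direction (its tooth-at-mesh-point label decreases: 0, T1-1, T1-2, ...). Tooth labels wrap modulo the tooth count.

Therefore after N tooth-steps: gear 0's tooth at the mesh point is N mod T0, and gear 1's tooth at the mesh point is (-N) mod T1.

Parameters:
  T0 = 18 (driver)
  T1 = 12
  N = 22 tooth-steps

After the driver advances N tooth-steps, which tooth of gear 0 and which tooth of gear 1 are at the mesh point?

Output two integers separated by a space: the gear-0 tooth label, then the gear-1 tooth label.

Answer: 4 2

Derivation:
Gear 0 (driver, T0=18): tooth at mesh = N mod T0
  22 = 1 * 18 + 4, so 22 mod 18 = 4
  gear 0 tooth = 4
Gear 1 (driven, T1=12): tooth at mesh = (-N) mod T1
  22 = 1 * 12 + 10, so 22 mod 12 = 10
  (-22) mod 12 = (-10) mod 12 = 12 - 10 = 2
Mesh after 22 steps: gear-0 tooth 4 meets gear-1 tooth 2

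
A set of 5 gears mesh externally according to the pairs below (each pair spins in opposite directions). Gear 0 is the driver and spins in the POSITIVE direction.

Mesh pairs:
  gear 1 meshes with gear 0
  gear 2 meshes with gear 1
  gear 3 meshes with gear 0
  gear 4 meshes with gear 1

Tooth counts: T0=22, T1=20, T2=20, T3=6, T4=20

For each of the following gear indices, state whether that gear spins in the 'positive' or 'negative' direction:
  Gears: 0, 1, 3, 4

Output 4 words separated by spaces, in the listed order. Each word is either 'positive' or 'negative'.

Answer: positive negative negative positive

Derivation:
Gear 0 (driver): positive (depth 0)
  gear 1: meshes with gear 0 -> depth 1 -> negative (opposite of gear 0)
  gear 2: meshes with gear 1 -> depth 2 -> positive (opposite of gear 1)
  gear 3: meshes with gear 0 -> depth 1 -> negative (opposite of gear 0)
  gear 4: meshes with gear 1 -> depth 2 -> positive (opposite of gear 1)
Queried indices 0, 1, 3, 4 -> positive, negative, negative, positive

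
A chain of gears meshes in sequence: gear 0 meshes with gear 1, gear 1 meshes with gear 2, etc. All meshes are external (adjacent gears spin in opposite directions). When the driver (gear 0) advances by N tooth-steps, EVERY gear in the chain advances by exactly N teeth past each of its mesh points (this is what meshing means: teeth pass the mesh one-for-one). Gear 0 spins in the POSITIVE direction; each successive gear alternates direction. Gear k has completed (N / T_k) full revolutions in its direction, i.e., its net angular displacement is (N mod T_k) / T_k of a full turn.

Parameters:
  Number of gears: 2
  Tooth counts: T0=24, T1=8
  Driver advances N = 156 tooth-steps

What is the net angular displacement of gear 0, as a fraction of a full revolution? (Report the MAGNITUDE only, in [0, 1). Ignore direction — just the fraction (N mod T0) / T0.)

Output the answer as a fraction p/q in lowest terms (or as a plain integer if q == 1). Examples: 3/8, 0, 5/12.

Answer: 1/2

Derivation:
Chain of 2 gears, tooth counts: [24, 8]
  gear 0: T0=24, direction=positive, advance = 156 mod 24 = 12 teeth = 12/24 turn
  gear 1: T1=8, direction=negative, advance = 156 mod 8 = 4 teeth = 4/8 turn
Gear 0: 156 mod 24 = 12
Fraction = 12 / 24 = 1/2 (gcd(12,24)=12) = 1/2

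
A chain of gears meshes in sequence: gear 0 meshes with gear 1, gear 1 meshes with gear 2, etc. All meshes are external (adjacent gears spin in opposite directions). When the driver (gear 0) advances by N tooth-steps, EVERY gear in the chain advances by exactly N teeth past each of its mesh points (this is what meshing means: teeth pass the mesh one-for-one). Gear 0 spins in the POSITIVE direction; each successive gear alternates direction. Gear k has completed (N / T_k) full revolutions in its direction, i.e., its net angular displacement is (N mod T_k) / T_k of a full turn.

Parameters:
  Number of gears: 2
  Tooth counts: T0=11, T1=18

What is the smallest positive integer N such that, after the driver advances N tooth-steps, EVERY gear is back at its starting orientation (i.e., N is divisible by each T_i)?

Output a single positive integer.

Gear k returns to start when N is a multiple of T_k.
All gears at start simultaneously when N is a common multiple of [11, 18]; the smallest such N is lcm(11, 18).
Start: lcm = T0 = 11
Fold in T1=18: gcd(11, 18) = 1; lcm(11, 18) = 11 * 18 / 1 = 198 / 1 = 198
Full cycle length = 198

Answer: 198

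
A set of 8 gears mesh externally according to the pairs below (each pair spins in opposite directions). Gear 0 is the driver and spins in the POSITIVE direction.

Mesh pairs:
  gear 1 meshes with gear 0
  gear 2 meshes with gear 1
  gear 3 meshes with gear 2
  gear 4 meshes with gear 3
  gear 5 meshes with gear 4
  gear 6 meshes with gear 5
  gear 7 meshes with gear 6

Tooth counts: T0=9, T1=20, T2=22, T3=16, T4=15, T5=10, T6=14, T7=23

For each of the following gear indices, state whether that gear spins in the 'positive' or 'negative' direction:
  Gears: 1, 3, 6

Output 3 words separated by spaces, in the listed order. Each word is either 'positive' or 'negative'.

Answer: negative negative positive

Derivation:
Gear 0 (driver): positive (depth 0)
  gear 1: meshes with gear 0 -> depth 1 -> negative (opposite of gear 0)
  gear 2: meshes with gear 1 -> depth 2 -> positive (opposite of gear 1)
  gear 3: meshes with gear 2 -> depth 3 -> negative (opposite of gear 2)
  gear 4: meshes with gear 3 -> depth 4 -> positive (opposite of gear 3)
  gear 5: meshes with gear 4 -> depth 5 -> negative (opposite of gear 4)
  gear 6: meshes with gear 5 -> depth 6 -> positive (opposite of gear 5)
  gear 7: meshes with gear 6 -> depth 7 -> negative (opposite of gear 6)
Queried indices 1, 3, 6 -> negative, negative, positive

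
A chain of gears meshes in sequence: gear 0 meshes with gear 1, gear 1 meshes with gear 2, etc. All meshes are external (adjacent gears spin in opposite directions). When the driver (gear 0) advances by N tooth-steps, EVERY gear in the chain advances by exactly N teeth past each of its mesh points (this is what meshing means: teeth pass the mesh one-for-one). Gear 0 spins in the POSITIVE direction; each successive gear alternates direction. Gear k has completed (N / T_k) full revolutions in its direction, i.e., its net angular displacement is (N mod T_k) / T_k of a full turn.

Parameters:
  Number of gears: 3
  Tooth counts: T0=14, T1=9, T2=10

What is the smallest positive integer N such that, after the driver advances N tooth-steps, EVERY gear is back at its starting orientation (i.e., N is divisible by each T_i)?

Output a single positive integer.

Answer: 630

Derivation:
Gear k returns to start when N is a multiple of T_k.
All gears at start simultaneously when N is a common multiple of [14, 9, 10]; the smallest such N is lcm(14, 9, 10).
Start: lcm = T0 = 14
Fold in T1=9: gcd(14, 9) = 1; lcm(14, 9) = 14 * 9 / 1 = 126 / 1 = 126
Fold in T2=10: gcd(126, 10) = 2; lcm(126, 10) = 126 * 10 / 2 = 1260 / 2 = 630
Full cycle length = 630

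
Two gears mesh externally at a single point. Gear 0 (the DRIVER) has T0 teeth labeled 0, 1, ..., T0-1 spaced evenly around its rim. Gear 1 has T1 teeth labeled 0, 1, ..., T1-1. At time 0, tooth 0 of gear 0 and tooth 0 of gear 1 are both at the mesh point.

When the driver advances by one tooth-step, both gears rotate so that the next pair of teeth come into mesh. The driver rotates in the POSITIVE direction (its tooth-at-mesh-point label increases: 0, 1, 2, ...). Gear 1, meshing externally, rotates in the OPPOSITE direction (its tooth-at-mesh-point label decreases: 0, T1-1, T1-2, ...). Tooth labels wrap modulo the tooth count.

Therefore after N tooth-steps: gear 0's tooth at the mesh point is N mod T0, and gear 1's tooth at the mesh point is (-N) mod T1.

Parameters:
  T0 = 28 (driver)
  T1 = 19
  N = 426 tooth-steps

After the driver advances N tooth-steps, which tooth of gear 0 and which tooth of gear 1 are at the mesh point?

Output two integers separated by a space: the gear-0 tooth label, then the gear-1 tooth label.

Gear 0 (driver, T0=28): tooth at mesh = N mod T0
  426 = 15 * 28 + 6, so 426 mod 28 = 6
  gear 0 tooth = 6
Gear 1 (driven, T1=19): tooth at mesh = (-N) mod T1
  426 = 22 * 19 + 8, so 426 mod 19 = 8
  (-426) mod 19 = (-8) mod 19 = 19 - 8 = 11
Mesh after 426 steps: gear-0 tooth 6 meets gear-1 tooth 11

Answer: 6 11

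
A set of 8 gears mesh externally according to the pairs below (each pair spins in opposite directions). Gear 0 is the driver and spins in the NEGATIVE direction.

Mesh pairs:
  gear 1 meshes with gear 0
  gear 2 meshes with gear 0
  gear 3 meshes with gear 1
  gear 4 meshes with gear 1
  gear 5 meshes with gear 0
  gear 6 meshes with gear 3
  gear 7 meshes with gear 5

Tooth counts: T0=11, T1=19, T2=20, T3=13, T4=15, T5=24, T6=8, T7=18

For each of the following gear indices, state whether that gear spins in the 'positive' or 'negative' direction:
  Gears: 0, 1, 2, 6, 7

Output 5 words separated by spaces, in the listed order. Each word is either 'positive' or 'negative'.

Gear 0 (driver): negative (depth 0)
  gear 1: meshes with gear 0 -> depth 1 -> positive (opposite of gear 0)
  gear 2: meshes with gear 0 -> depth 1 -> positive (opposite of gear 0)
  gear 3: meshes with gear 1 -> depth 2 -> negative (opposite of gear 1)
  gear 4: meshes with gear 1 -> depth 2 -> negative (opposite of gear 1)
  gear 5: meshes with gear 0 -> depth 1 -> positive (opposite of gear 0)
  gear 6: meshes with gear 3 -> depth 3 -> positive (opposite of gear 3)
  gear 7: meshes with gear 5 -> depth 2 -> negative (opposite of gear 5)
Queried indices 0, 1, 2, 6, 7 -> negative, positive, positive, positive, negative

Answer: negative positive positive positive negative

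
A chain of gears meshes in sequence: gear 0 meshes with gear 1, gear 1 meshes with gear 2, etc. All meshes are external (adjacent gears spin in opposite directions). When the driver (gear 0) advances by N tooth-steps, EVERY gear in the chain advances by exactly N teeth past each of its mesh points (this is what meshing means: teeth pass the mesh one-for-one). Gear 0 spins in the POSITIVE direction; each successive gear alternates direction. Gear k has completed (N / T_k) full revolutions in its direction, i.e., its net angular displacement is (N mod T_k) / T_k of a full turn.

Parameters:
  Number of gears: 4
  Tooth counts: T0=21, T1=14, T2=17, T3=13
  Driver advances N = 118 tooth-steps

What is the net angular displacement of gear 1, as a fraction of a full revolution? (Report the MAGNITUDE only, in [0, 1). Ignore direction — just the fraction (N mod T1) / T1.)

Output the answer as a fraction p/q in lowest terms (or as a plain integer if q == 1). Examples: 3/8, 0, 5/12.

Answer: 3/7

Derivation:
Chain of 4 gears, tooth counts: [21, 14, 17, 13]
  gear 0: T0=21, direction=positive, advance = 118 mod 21 = 13 teeth = 13/21 turn
  gear 1: T1=14, direction=negative, advance = 118 mod 14 = 6 teeth = 6/14 turn
  gear 2: T2=17, direction=positive, advance = 118 mod 17 = 16 teeth = 16/17 turn
  gear 3: T3=13, direction=negative, advance = 118 mod 13 = 1 teeth = 1/13 turn
Gear 1: 118 mod 14 = 6
Fraction = 6 / 14 = 3/7 (gcd(6,14)=2) = 3/7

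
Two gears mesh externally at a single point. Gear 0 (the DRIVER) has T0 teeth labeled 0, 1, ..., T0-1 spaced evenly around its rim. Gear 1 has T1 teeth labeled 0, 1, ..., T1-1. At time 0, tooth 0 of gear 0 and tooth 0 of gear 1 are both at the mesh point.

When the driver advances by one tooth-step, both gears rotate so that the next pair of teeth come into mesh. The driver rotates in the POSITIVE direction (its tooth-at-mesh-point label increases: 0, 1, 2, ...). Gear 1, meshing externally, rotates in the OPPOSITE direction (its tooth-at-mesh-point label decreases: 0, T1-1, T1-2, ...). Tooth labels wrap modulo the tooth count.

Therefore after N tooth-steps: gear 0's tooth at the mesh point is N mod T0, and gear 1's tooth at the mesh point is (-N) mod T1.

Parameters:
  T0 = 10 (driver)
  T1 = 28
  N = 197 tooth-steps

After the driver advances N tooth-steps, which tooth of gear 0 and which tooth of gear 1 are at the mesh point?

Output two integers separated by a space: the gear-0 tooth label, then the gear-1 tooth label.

Gear 0 (driver, T0=10): tooth at mesh = N mod T0
  197 = 19 * 10 + 7, so 197 mod 10 = 7
  gear 0 tooth = 7
Gear 1 (driven, T1=28): tooth at mesh = (-N) mod T1
  197 = 7 * 28 + 1, so 197 mod 28 = 1
  (-197) mod 28 = (-1) mod 28 = 28 - 1 = 27
Mesh after 197 steps: gear-0 tooth 7 meets gear-1 tooth 27

Answer: 7 27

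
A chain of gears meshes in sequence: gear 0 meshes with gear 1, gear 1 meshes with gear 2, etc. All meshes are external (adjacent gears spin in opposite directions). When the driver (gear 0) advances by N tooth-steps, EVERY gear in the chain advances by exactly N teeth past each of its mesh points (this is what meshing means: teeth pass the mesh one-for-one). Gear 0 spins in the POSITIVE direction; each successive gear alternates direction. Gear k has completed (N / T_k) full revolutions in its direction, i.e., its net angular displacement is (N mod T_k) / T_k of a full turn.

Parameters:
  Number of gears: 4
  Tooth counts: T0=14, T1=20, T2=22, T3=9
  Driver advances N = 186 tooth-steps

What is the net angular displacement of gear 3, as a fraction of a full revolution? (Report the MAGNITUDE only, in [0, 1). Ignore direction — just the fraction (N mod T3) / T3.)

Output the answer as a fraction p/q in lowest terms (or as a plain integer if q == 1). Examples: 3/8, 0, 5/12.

Chain of 4 gears, tooth counts: [14, 20, 22, 9]
  gear 0: T0=14, direction=positive, advance = 186 mod 14 = 4 teeth = 4/14 turn
  gear 1: T1=20, direction=negative, advance = 186 mod 20 = 6 teeth = 6/20 turn
  gear 2: T2=22, direction=positive, advance = 186 mod 22 = 10 teeth = 10/22 turn
  gear 3: T3=9, direction=negative, advance = 186 mod 9 = 6 teeth = 6/9 turn
Gear 3: 186 mod 9 = 6
Fraction = 6 / 9 = 2/3 (gcd(6,9)=3) = 2/3

Answer: 2/3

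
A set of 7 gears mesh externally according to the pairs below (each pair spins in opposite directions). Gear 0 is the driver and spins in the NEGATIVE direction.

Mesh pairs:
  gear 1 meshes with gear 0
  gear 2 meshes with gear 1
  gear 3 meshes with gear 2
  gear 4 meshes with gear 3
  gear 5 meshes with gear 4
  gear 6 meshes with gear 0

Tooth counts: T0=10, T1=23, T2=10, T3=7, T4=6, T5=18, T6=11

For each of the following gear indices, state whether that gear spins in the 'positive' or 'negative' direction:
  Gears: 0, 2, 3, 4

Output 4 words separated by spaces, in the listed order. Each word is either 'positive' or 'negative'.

Answer: negative negative positive negative

Derivation:
Gear 0 (driver): negative (depth 0)
  gear 1: meshes with gear 0 -> depth 1 -> positive (opposite of gear 0)
  gear 2: meshes with gear 1 -> depth 2 -> negative (opposite of gear 1)
  gear 3: meshes with gear 2 -> depth 3 -> positive (opposite of gear 2)
  gear 4: meshes with gear 3 -> depth 4 -> negative (opposite of gear 3)
  gear 5: meshes with gear 4 -> depth 5 -> positive (opposite of gear 4)
  gear 6: meshes with gear 0 -> depth 1 -> positive (opposite of gear 0)
Queried indices 0, 2, 3, 4 -> negative, negative, positive, negative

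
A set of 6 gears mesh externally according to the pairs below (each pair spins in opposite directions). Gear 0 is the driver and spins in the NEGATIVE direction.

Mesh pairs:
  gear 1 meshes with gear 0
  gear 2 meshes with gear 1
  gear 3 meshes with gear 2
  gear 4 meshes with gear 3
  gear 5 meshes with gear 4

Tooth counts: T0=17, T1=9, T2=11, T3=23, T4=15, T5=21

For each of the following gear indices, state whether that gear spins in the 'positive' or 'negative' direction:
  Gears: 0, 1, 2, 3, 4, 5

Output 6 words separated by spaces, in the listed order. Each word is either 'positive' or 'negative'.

Gear 0 (driver): negative (depth 0)
  gear 1: meshes with gear 0 -> depth 1 -> positive (opposite of gear 0)
  gear 2: meshes with gear 1 -> depth 2 -> negative (opposite of gear 1)
  gear 3: meshes with gear 2 -> depth 3 -> positive (opposite of gear 2)
  gear 4: meshes with gear 3 -> depth 4 -> negative (opposite of gear 3)
  gear 5: meshes with gear 4 -> depth 5 -> positive (opposite of gear 4)
Queried indices 0, 1, 2, 3, 4, 5 -> negative, positive, negative, positive, negative, positive

Answer: negative positive negative positive negative positive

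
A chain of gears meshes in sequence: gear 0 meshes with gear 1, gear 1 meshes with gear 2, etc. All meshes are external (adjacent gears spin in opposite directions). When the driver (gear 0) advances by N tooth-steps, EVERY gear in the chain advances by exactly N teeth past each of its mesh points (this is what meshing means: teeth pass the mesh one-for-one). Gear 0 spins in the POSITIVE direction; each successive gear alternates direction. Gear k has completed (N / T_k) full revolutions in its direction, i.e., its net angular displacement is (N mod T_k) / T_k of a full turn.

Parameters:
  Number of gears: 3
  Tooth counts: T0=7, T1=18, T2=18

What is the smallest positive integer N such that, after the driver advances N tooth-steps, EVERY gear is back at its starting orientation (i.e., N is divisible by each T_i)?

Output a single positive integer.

Gear k returns to start when N is a multiple of T_k.
All gears at start simultaneously when N is a common multiple of [7, 18, 18]; the smallest such N is lcm(7, 18, 18).
Start: lcm = T0 = 7
Fold in T1=18: gcd(7, 18) = 1; lcm(7, 18) = 7 * 18 / 1 = 126 / 1 = 126
Fold in T2=18: gcd(126, 18) = 18; lcm(126, 18) = 126 * 18 / 18 = 2268 / 18 = 126
Full cycle length = 126

Answer: 126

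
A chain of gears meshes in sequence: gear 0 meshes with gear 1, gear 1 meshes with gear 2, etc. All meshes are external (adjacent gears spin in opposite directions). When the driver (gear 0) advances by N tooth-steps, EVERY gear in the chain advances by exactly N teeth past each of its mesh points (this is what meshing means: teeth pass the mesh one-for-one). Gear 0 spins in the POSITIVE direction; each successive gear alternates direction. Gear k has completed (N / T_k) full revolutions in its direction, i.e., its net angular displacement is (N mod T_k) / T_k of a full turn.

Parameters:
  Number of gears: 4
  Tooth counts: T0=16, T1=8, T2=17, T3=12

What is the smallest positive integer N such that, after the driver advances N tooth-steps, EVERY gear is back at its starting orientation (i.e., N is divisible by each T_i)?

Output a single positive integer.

Answer: 816

Derivation:
Gear k returns to start when N is a multiple of T_k.
All gears at start simultaneously when N is a common multiple of [16, 8, 17, 12]; the smallest such N is lcm(16, 8, 17, 12).
Start: lcm = T0 = 16
Fold in T1=8: gcd(16, 8) = 8; lcm(16, 8) = 16 * 8 / 8 = 128 / 8 = 16
Fold in T2=17: gcd(16, 17) = 1; lcm(16, 17) = 16 * 17 / 1 = 272 / 1 = 272
Fold in T3=12: gcd(272, 12) = 4; lcm(272, 12) = 272 * 12 / 4 = 3264 / 4 = 816
Full cycle length = 816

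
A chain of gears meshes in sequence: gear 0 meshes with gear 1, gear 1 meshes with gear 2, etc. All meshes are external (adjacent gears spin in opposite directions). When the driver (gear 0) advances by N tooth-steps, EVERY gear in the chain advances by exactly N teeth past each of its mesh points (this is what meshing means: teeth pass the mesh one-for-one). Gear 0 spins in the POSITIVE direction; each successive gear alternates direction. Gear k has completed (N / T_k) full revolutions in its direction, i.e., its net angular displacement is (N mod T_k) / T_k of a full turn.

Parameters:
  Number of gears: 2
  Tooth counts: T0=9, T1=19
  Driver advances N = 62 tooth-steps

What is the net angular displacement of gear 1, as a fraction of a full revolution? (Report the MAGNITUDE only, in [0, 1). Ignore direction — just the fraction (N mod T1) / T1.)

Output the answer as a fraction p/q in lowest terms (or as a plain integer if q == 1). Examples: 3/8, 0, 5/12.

Answer: 5/19

Derivation:
Chain of 2 gears, tooth counts: [9, 19]
  gear 0: T0=9, direction=positive, advance = 62 mod 9 = 8 teeth = 8/9 turn
  gear 1: T1=19, direction=negative, advance = 62 mod 19 = 5 teeth = 5/19 turn
Gear 1: 62 mod 19 = 5
Fraction = 5 / 19 = 5/19 (gcd(5,19)=1) = 5/19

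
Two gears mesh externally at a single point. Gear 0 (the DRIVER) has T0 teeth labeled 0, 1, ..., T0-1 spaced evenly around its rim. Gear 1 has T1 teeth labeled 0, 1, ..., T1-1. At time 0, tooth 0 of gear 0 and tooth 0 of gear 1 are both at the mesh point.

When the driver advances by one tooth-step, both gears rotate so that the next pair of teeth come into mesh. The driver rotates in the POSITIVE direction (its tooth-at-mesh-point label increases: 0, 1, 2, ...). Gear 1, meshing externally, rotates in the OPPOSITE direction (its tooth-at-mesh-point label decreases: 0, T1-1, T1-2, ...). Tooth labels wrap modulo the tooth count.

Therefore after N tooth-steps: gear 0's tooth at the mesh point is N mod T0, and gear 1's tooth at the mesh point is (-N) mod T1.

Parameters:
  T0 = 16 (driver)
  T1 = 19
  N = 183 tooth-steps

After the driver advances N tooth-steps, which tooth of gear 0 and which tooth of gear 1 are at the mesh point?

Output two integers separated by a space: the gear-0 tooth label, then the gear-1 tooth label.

Gear 0 (driver, T0=16): tooth at mesh = N mod T0
  183 = 11 * 16 + 7, so 183 mod 16 = 7
  gear 0 tooth = 7
Gear 1 (driven, T1=19): tooth at mesh = (-N) mod T1
  183 = 9 * 19 + 12, so 183 mod 19 = 12
  (-183) mod 19 = (-12) mod 19 = 19 - 12 = 7
Mesh after 183 steps: gear-0 tooth 7 meets gear-1 tooth 7

Answer: 7 7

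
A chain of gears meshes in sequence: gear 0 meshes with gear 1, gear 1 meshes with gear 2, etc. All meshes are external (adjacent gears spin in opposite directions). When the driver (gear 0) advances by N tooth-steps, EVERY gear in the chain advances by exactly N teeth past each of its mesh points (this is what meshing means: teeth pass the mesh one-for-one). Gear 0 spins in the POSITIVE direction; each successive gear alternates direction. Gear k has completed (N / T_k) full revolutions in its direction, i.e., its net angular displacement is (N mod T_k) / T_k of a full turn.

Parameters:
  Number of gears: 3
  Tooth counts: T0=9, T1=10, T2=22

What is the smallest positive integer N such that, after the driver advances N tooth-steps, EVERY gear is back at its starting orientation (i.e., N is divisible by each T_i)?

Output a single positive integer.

Answer: 990

Derivation:
Gear k returns to start when N is a multiple of T_k.
All gears at start simultaneously when N is a common multiple of [9, 10, 22]; the smallest such N is lcm(9, 10, 22).
Start: lcm = T0 = 9
Fold in T1=10: gcd(9, 10) = 1; lcm(9, 10) = 9 * 10 / 1 = 90 / 1 = 90
Fold in T2=22: gcd(90, 22) = 2; lcm(90, 22) = 90 * 22 / 2 = 1980 / 2 = 990
Full cycle length = 990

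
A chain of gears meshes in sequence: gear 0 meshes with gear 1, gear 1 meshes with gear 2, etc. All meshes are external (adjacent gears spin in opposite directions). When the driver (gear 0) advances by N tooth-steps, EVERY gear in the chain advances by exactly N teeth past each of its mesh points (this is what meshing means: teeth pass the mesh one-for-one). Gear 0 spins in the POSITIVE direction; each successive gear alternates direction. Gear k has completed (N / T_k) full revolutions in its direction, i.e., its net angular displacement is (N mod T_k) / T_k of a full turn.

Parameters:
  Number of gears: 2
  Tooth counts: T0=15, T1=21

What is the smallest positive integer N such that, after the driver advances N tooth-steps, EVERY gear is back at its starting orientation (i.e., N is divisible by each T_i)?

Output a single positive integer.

Gear k returns to start when N is a multiple of T_k.
All gears at start simultaneously when N is a common multiple of [15, 21]; the smallest such N is lcm(15, 21).
Start: lcm = T0 = 15
Fold in T1=21: gcd(15, 21) = 3; lcm(15, 21) = 15 * 21 / 3 = 315 / 3 = 105
Full cycle length = 105

Answer: 105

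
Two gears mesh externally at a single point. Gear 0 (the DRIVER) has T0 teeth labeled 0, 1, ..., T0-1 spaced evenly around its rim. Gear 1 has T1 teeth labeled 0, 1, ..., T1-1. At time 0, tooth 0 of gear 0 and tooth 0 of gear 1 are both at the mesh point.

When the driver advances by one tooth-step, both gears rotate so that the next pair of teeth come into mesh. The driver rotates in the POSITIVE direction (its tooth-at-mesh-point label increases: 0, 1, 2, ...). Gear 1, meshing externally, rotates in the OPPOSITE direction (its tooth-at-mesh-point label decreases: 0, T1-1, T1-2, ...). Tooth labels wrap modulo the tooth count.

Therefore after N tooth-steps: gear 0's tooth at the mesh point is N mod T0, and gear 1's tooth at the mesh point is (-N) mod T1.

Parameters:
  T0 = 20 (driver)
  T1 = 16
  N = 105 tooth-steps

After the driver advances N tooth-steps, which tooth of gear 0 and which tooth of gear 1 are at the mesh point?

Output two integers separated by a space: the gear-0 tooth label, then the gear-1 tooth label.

Gear 0 (driver, T0=20): tooth at mesh = N mod T0
  105 = 5 * 20 + 5, so 105 mod 20 = 5
  gear 0 tooth = 5
Gear 1 (driven, T1=16): tooth at mesh = (-N) mod T1
  105 = 6 * 16 + 9, so 105 mod 16 = 9
  (-105) mod 16 = (-9) mod 16 = 16 - 9 = 7
Mesh after 105 steps: gear-0 tooth 5 meets gear-1 tooth 7

Answer: 5 7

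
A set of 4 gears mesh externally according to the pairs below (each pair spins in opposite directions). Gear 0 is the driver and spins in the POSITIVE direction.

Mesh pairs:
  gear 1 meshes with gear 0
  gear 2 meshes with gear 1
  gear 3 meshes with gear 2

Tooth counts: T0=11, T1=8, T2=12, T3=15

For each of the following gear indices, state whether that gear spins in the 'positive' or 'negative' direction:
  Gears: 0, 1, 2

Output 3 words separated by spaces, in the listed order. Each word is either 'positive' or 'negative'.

Gear 0 (driver): positive (depth 0)
  gear 1: meshes with gear 0 -> depth 1 -> negative (opposite of gear 0)
  gear 2: meshes with gear 1 -> depth 2 -> positive (opposite of gear 1)
  gear 3: meshes with gear 2 -> depth 3 -> negative (opposite of gear 2)
Queried indices 0, 1, 2 -> positive, negative, positive

Answer: positive negative positive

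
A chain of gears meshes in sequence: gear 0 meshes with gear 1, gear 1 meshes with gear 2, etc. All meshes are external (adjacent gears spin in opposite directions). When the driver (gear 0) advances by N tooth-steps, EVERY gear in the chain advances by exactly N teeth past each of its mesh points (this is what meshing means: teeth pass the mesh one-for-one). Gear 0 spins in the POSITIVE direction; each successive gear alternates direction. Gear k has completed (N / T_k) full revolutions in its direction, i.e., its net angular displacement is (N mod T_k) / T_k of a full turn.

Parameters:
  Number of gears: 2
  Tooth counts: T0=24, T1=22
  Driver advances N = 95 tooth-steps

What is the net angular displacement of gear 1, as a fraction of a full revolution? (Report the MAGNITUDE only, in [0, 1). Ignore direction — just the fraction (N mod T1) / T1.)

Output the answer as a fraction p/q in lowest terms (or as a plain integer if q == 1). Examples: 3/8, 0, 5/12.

Chain of 2 gears, tooth counts: [24, 22]
  gear 0: T0=24, direction=positive, advance = 95 mod 24 = 23 teeth = 23/24 turn
  gear 1: T1=22, direction=negative, advance = 95 mod 22 = 7 teeth = 7/22 turn
Gear 1: 95 mod 22 = 7
Fraction = 7 / 22 = 7/22 (gcd(7,22)=1) = 7/22

Answer: 7/22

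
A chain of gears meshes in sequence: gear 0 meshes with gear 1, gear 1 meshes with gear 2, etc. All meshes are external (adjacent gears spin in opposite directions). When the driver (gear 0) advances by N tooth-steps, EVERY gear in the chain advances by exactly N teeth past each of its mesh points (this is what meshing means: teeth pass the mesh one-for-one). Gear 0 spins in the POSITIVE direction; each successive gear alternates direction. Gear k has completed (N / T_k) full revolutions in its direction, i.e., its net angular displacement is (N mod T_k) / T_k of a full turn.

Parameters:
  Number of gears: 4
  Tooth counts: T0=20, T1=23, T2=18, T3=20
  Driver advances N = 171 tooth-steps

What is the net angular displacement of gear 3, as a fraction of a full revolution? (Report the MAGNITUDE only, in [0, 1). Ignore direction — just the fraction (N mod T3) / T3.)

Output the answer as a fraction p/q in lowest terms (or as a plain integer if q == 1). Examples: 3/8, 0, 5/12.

Chain of 4 gears, tooth counts: [20, 23, 18, 20]
  gear 0: T0=20, direction=positive, advance = 171 mod 20 = 11 teeth = 11/20 turn
  gear 1: T1=23, direction=negative, advance = 171 mod 23 = 10 teeth = 10/23 turn
  gear 2: T2=18, direction=positive, advance = 171 mod 18 = 9 teeth = 9/18 turn
  gear 3: T3=20, direction=negative, advance = 171 mod 20 = 11 teeth = 11/20 turn
Gear 3: 171 mod 20 = 11
Fraction = 11 / 20 = 11/20 (gcd(11,20)=1) = 11/20

Answer: 11/20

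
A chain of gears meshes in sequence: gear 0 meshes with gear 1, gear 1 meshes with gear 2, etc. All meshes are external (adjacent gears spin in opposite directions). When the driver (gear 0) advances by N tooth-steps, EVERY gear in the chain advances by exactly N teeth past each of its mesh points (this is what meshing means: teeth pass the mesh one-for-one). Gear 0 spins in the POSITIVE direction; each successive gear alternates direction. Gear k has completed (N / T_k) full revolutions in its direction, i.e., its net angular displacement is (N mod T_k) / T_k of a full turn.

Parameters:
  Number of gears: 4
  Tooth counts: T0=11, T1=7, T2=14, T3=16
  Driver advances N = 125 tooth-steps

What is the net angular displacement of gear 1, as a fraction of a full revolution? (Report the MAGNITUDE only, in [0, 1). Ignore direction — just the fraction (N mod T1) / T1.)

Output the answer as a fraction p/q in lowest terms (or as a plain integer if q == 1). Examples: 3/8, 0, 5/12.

Chain of 4 gears, tooth counts: [11, 7, 14, 16]
  gear 0: T0=11, direction=positive, advance = 125 mod 11 = 4 teeth = 4/11 turn
  gear 1: T1=7, direction=negative, advance = 125 mod 7 = 6 teeth = 6/7 turn
  gear 2: T2=14, direction=positive, advance = 125 mod 14 = 13 teeth = 13/14 turn
  gear 3: T3=16, direction=negative, advance = 125 mod 16 = 13 teeth = 13/16 turn
Gear 1: 125 mod 7 = 6
Fraction = 6 / 7 = 6/7 (gcd(6,7)=1) = 6/7

Answer: 6/7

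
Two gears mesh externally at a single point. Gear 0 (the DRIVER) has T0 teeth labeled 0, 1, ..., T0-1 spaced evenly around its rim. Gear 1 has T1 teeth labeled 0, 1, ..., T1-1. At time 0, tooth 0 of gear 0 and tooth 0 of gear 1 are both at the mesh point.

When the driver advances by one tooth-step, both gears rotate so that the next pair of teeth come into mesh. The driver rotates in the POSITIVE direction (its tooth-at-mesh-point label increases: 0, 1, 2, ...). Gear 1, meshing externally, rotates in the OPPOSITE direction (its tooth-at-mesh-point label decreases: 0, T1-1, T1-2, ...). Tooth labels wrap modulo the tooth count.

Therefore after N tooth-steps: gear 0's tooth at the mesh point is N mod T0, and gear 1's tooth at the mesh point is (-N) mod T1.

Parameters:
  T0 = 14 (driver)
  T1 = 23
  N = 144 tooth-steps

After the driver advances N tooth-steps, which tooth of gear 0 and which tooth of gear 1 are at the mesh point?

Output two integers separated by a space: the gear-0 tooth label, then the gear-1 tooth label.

Answer: 4 17

Derivation:
Gear 0 (driver, T0=14): tooth at mesh = N mod T0
  144 = 10 * 14 + 4, so 144 mod 14 = 4
  gear 0 tooth = 4
Gear 1 (driven, T1=23): tooth at mesh = (-N) mod T1
  144 = 6 * 23 + 6, so 144 mod 23 = 6
  (-144) mod 23 = (-6) mod 23 = 23 - 6 = 17
Mesh after 144 steps: gear-0 tooth 4 meets gear-1 tooth 17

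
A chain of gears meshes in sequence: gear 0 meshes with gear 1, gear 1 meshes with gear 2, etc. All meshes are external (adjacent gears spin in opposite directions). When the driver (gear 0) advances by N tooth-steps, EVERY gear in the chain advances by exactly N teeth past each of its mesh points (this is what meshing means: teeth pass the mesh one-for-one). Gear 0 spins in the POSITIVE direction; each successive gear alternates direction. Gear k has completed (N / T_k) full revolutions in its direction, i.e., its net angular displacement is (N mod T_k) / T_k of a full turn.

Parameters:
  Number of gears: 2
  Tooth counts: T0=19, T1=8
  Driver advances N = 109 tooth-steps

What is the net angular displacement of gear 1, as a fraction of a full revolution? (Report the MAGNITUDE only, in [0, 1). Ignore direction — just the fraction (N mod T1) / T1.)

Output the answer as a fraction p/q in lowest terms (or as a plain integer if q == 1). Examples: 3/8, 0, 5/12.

Answer: 5/8

Derivation:
Chain of 2 gears, tooth counts: [19, 8]
  gear 0: T0=19, direction=positive, advance = 109 mod 19 = 14 teeth = 14/19 turn
  gear 1: T1=8, direction=negative, advance = 109 mod 8 = 5 teeth = 5/8 turn
Gear 1: 109 mod 8 = 5
Fraction = 5 / 8 = 5/8 (gcd(5,8)=1) = 5/8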